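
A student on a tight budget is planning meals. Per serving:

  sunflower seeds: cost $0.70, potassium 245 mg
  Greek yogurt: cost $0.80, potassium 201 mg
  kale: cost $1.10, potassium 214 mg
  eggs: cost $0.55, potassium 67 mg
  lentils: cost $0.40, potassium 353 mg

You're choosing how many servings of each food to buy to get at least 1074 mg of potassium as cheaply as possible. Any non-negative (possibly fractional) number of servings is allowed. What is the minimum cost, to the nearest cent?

$1.22

Cost per mg of potassium: lentils $0.0011, sunflower seeds $0.0029, Greek yogurt $0.0040, kale $0.0051, eggs $0.0082.
With no serving limits, use only lentils: 1074 mg / 353 mg = 3.042 servings × $0.40 = $1.22.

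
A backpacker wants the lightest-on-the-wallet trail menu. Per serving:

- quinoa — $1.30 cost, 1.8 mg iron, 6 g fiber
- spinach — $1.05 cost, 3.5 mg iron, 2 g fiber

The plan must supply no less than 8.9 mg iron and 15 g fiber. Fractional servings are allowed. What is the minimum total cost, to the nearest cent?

$4.19

The cheapest plan sits at a corner of the feasible region — with two constraints it uses at most two foods.
quinoa only: max(8.9/1.8, 15/6) = 4.944 servings → $6.43.
spinach only: max(8.9/3.5, 15/2) = 7.5 servings → $7.88.
quinoa + spinach with both tight: 1.994 servings and 1.517 servings → $4.19.
So the least-cost plan costs $4.19.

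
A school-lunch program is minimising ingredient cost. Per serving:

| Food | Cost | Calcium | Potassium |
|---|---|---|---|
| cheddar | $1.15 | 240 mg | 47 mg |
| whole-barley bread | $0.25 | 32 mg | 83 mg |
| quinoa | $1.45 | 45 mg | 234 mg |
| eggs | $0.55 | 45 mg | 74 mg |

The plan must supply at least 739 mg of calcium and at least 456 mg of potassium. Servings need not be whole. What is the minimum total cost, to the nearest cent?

Minimising a linear cost over {calcium ≥ 739, potassium ≥ 456, servings ≥ 0} — the optimum is at a vertex, using one or two foods.
cheddar only: max(739/240, 456/47) = 9.702 servings → $11.16.
whole-barley bread only: max(739/32, 456/83) = 23.09 servings → $5.77.
quinoa only: max(739/45, 456/234) = 16.42 servings → $23.81.
eggs only: max(739/45, 456/74) = 16.42 servings → $9.03.
cheddar + whole-barley bread with both tight: 2.538 servings and 4.057 servings → $3.93.
cheddar + quinoa with both tight: 2.82 servings and 1.382 servings → $5.25.
cheddar + eggs with both tight: 2.184 servings and 4.775 servings → $5.14.
whole-barley bread + quinoa: the both-tight solution has a negative serving — not a feasible corner.
whole-barley bread + eggs: intersection lies outside the first quadrant.
quinoa + eggs: intersection lies outside the first quadrant.
So the least-cost plan costs $3.93.

$3.93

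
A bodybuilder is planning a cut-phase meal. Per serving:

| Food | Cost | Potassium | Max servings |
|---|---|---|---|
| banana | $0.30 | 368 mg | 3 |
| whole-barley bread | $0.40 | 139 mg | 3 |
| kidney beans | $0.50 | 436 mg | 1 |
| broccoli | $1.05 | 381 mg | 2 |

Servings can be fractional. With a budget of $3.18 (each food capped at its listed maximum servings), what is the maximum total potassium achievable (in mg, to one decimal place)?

2185.9 mg

Potassium per dollar: banana 1227, kidney beans 872, broccoli 362.9, whole-barley bread 347.5.
Take 3 servings of banana: spends $0.90, +1104.0 mg potassium (running total 1104.0 mg).
Take 1 serving of kidney beans: spends $0.50, +436.0 mg potassium (running total 1540.0 mg).
Take 1.695 servings of broccoli: spends $1.78, +645.9 mg potassium (running total 2185.9 mg).
Filling greedily by potassium-per-dollar is optimal for one linear limit, giving 2185.9 mg.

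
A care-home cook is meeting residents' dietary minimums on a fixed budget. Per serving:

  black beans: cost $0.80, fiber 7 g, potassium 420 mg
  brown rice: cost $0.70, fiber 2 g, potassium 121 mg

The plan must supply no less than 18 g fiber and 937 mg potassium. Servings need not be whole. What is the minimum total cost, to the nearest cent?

$2.06

An LP optimum is at a vertex; with two nutrient constraints at most two foods are used. Check each candidate.
black beans only: max(18/7, 937/420) = 2.571 servings → $2.06.
brown rice only: max(18/2, 937/121) = 9 servings → $6.30.
black beans + brown rice: intersection lies outside the first quadrant.
Cheapest feasible corner: $2.06.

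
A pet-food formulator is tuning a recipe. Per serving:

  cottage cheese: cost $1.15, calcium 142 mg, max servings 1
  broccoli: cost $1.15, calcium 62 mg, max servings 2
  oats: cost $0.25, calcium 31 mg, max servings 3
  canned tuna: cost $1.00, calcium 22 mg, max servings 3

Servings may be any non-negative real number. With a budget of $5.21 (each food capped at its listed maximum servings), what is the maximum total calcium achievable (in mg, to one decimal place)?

381.2 mg

Calcium per dollar: oats 124, cottage cheese 123.5, broccoli 53.91, canned tuna 22.
Take 3 servings of oats: spends $0.75, +93.0 mg calcium (running total 93.0 mg).
Take 1 serving of cottage cheese: spends $1.15, +142.0 mg calcium (running total 235.0 mg).
Take 2 servings of broccoli: spends $2.30, +124.0 mg calcium (running total 359.0 mg).
Take 1.01 servings of canned tuna: spends $1.01, +22.2 mg calcium (running total 381.2 mg).
Greedy by best ratio exhausts the cost allowance optimally: 381.2 mg.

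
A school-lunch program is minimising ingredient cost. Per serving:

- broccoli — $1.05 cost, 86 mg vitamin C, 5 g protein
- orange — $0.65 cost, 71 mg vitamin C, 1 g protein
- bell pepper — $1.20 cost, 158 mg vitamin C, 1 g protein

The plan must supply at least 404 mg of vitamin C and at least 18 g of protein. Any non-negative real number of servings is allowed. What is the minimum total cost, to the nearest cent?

broccoli only: max(404/86, 18/5) = 4.698 servings → $4.93.
orange only: max(404/71, 18/1) = 18 servings → $11.70.
bell pepper only: max(404/158, 18/1) = 18 servings → $21.60.
broccoli + orange with both tight: 3.249 servings and 1.755 servings → $4.55.
broccoli + bell pepper with both tight: 3.466 servings and 0.6705 servings → $4.44.
orange + bell pepper with both targets exact would need a negative amount; discard.
The minimum over all feasible corners is $4.44.

$4.44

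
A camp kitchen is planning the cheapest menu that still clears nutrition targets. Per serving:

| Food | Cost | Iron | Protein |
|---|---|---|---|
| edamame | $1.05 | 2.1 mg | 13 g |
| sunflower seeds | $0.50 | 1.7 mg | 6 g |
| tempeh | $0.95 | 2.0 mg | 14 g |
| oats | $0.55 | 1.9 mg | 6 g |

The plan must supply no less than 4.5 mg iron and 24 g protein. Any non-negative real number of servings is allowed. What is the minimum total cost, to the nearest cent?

$1.75

The cheapest plan sits at a corner of the feasible region — with two constraints it uses at most two foods.
edamame only: max(4.5/2.1, 24/13) = 2.143 servings → $2.25.
sunflower seeds only: max(4.5/1.7, 24/6) = 4 servings → $2.00.
tempeh only: max(4.5/2.0, 24/14) = 2.25 servings → $2.14.
oats only: max(4.5/1.9, 24/6) = 4 servings → $2.20.
edamame + sunflower seeds with both tight: 1.453 servings and 0.8526 servings → $1.95.
edamame + tempeh: the both-tight solution has a negative serving — not a feasible corner.
edamame + oats with both tight: 1.537 servings and 0.6694 servings → $1.98.
sunflower seeds + tempeh with both tight: 1.271 servings and 1.169 servings → $1.75.
sunflower seeds + oats with both targets exact would need a negative amount; discard.
tempeh + oats with both tight: 1.274 servings and 1.027 servings → $1.78.
The minimum over all feasible corners is $1.75.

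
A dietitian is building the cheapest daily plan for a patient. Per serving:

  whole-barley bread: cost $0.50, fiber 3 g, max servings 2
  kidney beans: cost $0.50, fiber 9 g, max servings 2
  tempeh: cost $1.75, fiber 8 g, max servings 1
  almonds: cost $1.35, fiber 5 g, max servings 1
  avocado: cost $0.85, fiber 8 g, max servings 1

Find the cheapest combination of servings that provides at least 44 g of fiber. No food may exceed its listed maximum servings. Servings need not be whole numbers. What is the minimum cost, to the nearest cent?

Cost per g of fiber: kidney beans $0.0556, avocado $0.1062, whole-barley bread $0.1667, tempeh $0.2188, almonds $0.2700.
Take 2 servings of kidney beans: +18.0 g fiber for $1.00 (total $1.00, still need 26.0 g).
Take 1 serving of avocado: +8.0 g fiber for $0.85 (total $1.85, still need 18.0 g).
Take 2 servings of whole-barley bread: +6.0 g fiber for $1.00 (total $2.85, still need 12.0 g).
Take 1 serving of tempeh: +8.0 g fiber for $1.75 (total $4.60, still need 4.0 g).
Take 0.8 servings of almonds: +4.0 g fiber for $1.08 (total $5.68, still need 0.0 g).
Greedy by cheapest-per-g is optimal for a single linear constraint, so the minimum cost is $5.68.

$5.68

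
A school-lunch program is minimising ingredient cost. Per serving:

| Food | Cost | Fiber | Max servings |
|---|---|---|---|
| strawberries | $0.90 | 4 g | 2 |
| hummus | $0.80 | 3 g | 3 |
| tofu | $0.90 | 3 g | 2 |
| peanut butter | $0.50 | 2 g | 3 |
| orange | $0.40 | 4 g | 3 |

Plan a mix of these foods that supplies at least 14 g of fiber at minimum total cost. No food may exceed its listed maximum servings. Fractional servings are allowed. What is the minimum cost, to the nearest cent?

Cost per g of fiber: orange $0.1000, strawberries $0.2250, peanut butter $0.2500, hummus $0.2667, tofu $0.3000.
Take 3 servings of orange: +12.0 g fiber for $1.20 (total $1.20, still need 2.0 g).
Take 0.5 servings of strawberries: +2.0 g fiber for $0.45 (total $1.65, still need 0.0 g).
Greedy by cheapest-per-g is optimal for a single linear constraint, so the minimum cost is $1.65.

$1.65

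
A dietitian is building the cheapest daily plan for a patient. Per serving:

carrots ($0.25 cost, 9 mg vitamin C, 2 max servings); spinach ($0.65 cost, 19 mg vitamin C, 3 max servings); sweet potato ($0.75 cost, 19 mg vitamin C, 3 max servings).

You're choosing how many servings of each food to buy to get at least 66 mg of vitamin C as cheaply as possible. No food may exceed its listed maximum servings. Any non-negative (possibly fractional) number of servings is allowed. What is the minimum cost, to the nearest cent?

$2.14

Cost per mg of vitamin C: carrots $0.0278, spinach $0.0342, sweet potato $0.0395.
Take 2 servings of carrots: +18.0 mg vitamin C for $0.50 (total $0.50, still need 48.0 mg).
Take 2.526 servings of spinach: +48.0 mg vitamin C for $1.64 (total $2.14, still need 0.0 mg).
Greedy by cheapest-per-mg is optimal for a single linear constraint, so the minimum cost is $2.14.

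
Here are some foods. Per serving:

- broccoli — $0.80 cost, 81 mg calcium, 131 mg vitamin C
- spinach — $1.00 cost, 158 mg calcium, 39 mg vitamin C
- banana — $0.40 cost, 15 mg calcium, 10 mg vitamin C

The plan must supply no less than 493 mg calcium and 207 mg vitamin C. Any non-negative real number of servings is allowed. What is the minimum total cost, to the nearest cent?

$3.34

An LP optimum is at a vertex; with two nutrient constraints at most two foods are used. Check each candidate.
broccoli only: max(493/81, 207/131) = 6.086 servings → $4.87.
spinach only: max(493/158, 207/39) = 5.308 servings → $5.31.
banana only: max(493/15, 207/10) = 32.87 servings → $13.15.
broccoli + spinach with both tight: 0.7685 servings and 2.726 servings → $3.34.
broccoli + banana: the both-tight solution has a negative serving — not a feasible corner.
spinach + banana with both tight: 1.834 servings and 13.55 servings → $7.25.
Cheapest feasible corner: $3.34.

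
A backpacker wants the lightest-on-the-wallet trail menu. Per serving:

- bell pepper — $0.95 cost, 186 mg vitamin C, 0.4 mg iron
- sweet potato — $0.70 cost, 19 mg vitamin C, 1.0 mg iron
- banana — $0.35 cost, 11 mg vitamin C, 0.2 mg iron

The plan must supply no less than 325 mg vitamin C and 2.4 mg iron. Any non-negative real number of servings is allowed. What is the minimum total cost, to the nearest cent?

$2.73

Minimising a linear cost over {vitamin C ≥ 325, iron ≥ 2.4, servings ≥ 0} — the optimum is at a vertex, using one or two foods.
bell pepper only: max(325/186, 2.4/0.4) = 6 servings → $5.70.
sweet potato only: max(325/19, 2.4/1.0) = 17.11 servings → $11.97.
banana only: max(325/11, 2.4/0.2) = 29.55 servings → $10.34.
bell pepper + sweet potato with both tight: 1.566 servings and 1.774 servings → $2.73.
bell pepper + banana with both tight: 1.177 servings and 9.646 servings → $4.49.
sweet potato + banana: the both-tight solution has a negative serving — not a feasible corner.
Cheapest feasible corner: $2.73.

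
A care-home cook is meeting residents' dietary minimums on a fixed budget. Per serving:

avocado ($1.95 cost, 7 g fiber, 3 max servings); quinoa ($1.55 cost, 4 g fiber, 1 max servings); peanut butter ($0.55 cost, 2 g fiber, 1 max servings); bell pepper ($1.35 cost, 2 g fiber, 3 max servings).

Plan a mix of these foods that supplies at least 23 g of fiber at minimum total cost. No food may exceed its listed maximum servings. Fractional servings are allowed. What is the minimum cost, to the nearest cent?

Cost per g of fiber: peanut butter $0.2750, avocado $0.2786, quinoa $0.3875, bell pepper $0.6750.
Take 1 serving of peanut butter: +2.0 g fiber for $0.55 (total $0.55, still need 21.0 g).
Take 3 servings of avocado: +21.0 g fiber for $5.85 (total $6.40, still need 0.0 g).
Filling from the cheapest source first is optimal under one linear minimum: $6.40.

$6.40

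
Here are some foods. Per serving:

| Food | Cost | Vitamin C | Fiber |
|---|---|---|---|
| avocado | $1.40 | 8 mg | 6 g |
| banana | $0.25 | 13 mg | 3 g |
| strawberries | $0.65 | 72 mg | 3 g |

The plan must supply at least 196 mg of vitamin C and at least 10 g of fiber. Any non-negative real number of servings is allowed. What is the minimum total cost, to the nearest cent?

The cheapest plan sits at a corner of the feasible region — with two constraints it uses at most two foods.
avocado only: max(196/8, 10/6) = 24.5 servings → $34.30.
banana only: max(196/13, 10/3) = 15.08 servings → $3.77.
strawberries only: max(196/72, 10/3) = 3.333 servings → $2.17.
avocado + banana with both targets exact would need a negative amount; discard.
avocado + strawberries with both tight: 0.3235 servings and 2.686 servings → $2.20.
banana + strawberries with both tight: 0.7458 servings and 2.588 servings → $1.87.
The minimum over all feasible corners is $1.87.

$1.87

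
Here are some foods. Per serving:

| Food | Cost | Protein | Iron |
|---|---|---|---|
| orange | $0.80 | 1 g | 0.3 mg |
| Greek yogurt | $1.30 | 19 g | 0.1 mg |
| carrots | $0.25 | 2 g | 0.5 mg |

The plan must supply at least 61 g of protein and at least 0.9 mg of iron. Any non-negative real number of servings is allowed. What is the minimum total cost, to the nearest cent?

$4.31

With two linear requirements the optimum uses one or two foods; enumerate the corners.
orange only: max(61/1, 0.9/0.3) = 61 servings → $48.80.
Greek yogurt only: max(61/19, 0.9/0.1) = 9 servings → $11.70.
carrots only: max(61/2, 0.9/0.5) = 30.5 servings → $7.62.
orange + Greek yogurt with both tight: 1.964 servings and 3.107 servings → $5.61.
orange + carrots: the both-tight solution has a negative serving — not a feasible corner.
Greek yogurt + carrots with both tight: 3.086 servings and 1.183 servings → $4.31.
So the least-cost plan costs $4.31.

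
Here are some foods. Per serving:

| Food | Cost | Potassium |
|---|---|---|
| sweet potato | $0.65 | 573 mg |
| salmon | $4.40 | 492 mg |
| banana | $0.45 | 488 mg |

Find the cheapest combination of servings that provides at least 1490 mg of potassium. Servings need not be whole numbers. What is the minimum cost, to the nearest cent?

$1.37

Cost per mg of potassium: banana $0.0009, sweet potato $0.0011, salmon $0.0089.
With no serving limits, use only banana: 1490 mg / 488 mg = 3.053 servings × $0.45 = $1.37.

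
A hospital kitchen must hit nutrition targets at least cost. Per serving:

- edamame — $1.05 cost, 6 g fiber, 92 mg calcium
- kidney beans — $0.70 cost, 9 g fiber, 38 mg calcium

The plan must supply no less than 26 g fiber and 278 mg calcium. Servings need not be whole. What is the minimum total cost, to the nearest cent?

This is a tiny linear program; its minimum lies at a vertex of the feasible set. List the vertices and price them.
edamame only: max(26/6, 278/92) = 4.333 servings → $4.55.
kidney beans only: max(26/9, 278/38) = 7.316 servings → $5.12.
edamame + kidney beans with both tight: 2.523 servings and 1.207 servings → $3.49.
Cheapest feasible corner: $3.49.

$3.49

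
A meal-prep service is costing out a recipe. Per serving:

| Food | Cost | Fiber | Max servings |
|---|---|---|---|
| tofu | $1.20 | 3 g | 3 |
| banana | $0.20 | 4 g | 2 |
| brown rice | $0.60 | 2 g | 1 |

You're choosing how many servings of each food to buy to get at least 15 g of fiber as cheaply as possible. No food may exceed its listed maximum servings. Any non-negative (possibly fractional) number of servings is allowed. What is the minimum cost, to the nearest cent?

$3.00

Cost per g of fiber: banana $0.0500, brown rice $0.3000, tofu $0.4000.
Take 2 servings of banana: +8.0 g fiber for $0.40 (total $0.40, still need 7.0 g).
Take 1 serving of brown rice: +2.0 g fiber for $0.60 (total $1.00, still need 5.0 g).
Take 1.667 servings of tofu: +5.0 g fiber for $2.00 (total $3.00, still need 0.0 g).
Filling from the cheapest source first is optimal under one linear minimum: $3.00.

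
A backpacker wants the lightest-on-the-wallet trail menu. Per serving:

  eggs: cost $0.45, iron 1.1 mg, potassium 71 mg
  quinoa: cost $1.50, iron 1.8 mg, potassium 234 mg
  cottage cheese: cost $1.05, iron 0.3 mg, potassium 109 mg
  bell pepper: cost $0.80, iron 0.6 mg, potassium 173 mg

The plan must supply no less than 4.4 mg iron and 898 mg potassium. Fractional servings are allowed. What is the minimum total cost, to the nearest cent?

$4.34

Minimising a linear cost over {iron ≥ 4.4, potassium ≥ 898, servings ≥ 0} — the optimum is at a vertex, using one or two foods.
eggs only: max(4.4/1.1, 898/71) = 12.65 servings → $5.69.
quinoa only: max(4.4/1.8, 898/234) = 3.838 servings → $5.76.
cottage cheese only: max(4.4/0.3, 898/109) = 14.67 servings → $15.40.
bell pepper only: max(4.4/0.6, 898/173) = 7.333 servings → $5.87.
eggs + quinoa: intersection lies outside the first quadrant.
eggs + cottage cheese with both tight: 2.132 servings and 6.85 servings → $8.15.
eggs + bell pepper with both tight: 1.506 servings and 4.573 servings → $4.34.
quinoa + cottage cheese with both tight: 1.668 servings and 4.657 servings → $7.39.
quinoa + bell pepper with both tight: 1.301 servings and 3.432 servings → $4.70.
cottage cheese + bell pepper: the both-tight solution has a negative serving — not a feasible corner.
The minimum over all feasible corners is $4.34.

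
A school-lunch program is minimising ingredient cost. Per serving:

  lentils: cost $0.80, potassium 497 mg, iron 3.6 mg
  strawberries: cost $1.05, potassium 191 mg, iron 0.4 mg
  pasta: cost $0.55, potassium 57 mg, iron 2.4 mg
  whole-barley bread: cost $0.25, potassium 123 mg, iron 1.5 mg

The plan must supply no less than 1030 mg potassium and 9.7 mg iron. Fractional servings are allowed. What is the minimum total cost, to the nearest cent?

With two linear requirements the optimum uses one or two foods; enumerate the corners.
lentils only: max(1030/497, 9.7/3.6) = 2.694 servings → $2.16.
strawberries only: max(1030/191, 9.7/0.4) = 24.25 servings → $25.46.
pasta only: max(1030/57, 9.7/2.4) = 18.07 servings → $9.94.
whole-barley bread only: max(1030/123, 9.7/1.5) = 8.374 servings → $2.09.
lentils + strawberries: intersection lies outside the first quadrant.
lentils + pasta with both tight: 1.943 servings and 1.127 servings → $2.17.
lentils + whole-barley bread with both tight: 1.163 servings and 3.677 servings → $1.85.
strawberries + pasta with both tight: 4.406 servings and 3.307 servings → $6.44.
strawberries + whole-barley bread with both tight: 1.483 servings and 6.071 servings → $3.07.
pasta + whole-barley bread: intersection lies outside the first quadrant.
Cheapest feasible corner: $1.85.

$1.85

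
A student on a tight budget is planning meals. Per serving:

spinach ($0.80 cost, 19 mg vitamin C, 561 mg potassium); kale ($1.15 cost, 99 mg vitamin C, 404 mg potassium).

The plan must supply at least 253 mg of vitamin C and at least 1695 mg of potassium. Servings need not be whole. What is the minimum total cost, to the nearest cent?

$3.73

An LP optimum is at a vertex; with two nutrient constraints at most two foods are used. Check each candidate.
spinach only: max(253/19, 1695/561) = 13.32 servings → $10.65.
kale only: max(253/99, 1695/404) = 4.196 servings → $4.82.
spinach + kale with both tight: 1.37 servings and 2.293 servings → $3.73.
So the least-cost plan costs $3.73.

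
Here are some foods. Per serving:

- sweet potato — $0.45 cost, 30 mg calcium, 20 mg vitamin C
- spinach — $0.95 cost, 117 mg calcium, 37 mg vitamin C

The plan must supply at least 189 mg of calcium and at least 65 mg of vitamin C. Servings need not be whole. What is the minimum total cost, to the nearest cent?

The cheapest plan sits at a corner of the feasible region — with two constraints it uses at most two foods.
sweet potato only: max(189/30, 65/20) = 6.3 servings → $2.83.
spinach only: max(189/117, 65/37) = 1.757 servings → $1.67.
sweet potato + spinach with both tight: 0.4976 servings and 1.488 servings → $1.64.
The minimum over all feasible corners is $1.64.

$1.64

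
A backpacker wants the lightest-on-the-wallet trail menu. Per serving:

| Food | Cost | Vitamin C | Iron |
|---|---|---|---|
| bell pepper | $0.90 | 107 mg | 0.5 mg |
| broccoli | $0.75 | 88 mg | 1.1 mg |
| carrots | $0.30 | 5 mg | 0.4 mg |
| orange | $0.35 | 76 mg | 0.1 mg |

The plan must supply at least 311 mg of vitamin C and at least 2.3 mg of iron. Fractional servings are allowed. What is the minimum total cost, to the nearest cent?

$2.09

The cheapest plan sits at a corner of the feasible region — with two constraints it uses at most two foods.
bell pepper only: max(311/107, 2.3/0.5) = 4.6 servings → $4.14.
broccoli only: max(311/88, 2.3/1.1) = 3.534 servings → $2.65.
carrots only: max(311/5, 2.3/0.4) = 62.2 servings → $18.66.
orange only: max(311/76, 2.3/0.1) = 23 servings → $8.05.
bell pepper + broccoli with both tight: 1.896 servings and 1.229 servings → $2.63.
bell pepper + carrots with both tight: 2.801 servings and 2.248 servings → $3.20.
bell pepper + orange: the both-tight solution has a negative serving — not a feasible corner.
broccoli + carrots: intersection lies outside the first quadrant.
broccoli + orange with both tight: 1.921 servings and 1.868 servings → $2.09.
carrots + orange with both tight: 4.806 servings and 3.776 servings → $2.76.
So the least-cost plan costs $2.09.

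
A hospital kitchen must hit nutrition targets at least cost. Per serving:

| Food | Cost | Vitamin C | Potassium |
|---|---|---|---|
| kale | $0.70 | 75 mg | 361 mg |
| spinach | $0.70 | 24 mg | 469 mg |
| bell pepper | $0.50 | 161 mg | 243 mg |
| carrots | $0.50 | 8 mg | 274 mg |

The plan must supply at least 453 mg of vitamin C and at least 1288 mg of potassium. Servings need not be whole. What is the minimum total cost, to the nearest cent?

For a min-cost LP with two ≥-constraints, a basic feasible solution has at most two positive variables.
kale only: max(453/75, 1288/361) = 6.04 servings → $4.23.
spinach only: max(453/24, 1288/469) = 18.88 servings → $13.21.
bell pepper only: max(453/161, 1288/243) = 5.3 servings → $2.65.
carrots only: max(453/8, 1288/274) = 56.62 servings → $28.31.
kale + spinach: intersection lies outside the first quadrant.
kale + bell pepper with both tight: 2.439 servings and 1.678 servings → $2.55.
kale + carrots: intersection lies outside the first quadrant.
spinach + bell pepper with both tight: 1.396 servings and 2.606 servings → $2.28.
spinach + carrots: the both-tight solution has a negative serving — not a feasible corner.
bell pepper + carrots with both tight: 2.699 servings and 2.307 servings → $2.50.
The minimum over all feasible corners is $2.28.

$2.28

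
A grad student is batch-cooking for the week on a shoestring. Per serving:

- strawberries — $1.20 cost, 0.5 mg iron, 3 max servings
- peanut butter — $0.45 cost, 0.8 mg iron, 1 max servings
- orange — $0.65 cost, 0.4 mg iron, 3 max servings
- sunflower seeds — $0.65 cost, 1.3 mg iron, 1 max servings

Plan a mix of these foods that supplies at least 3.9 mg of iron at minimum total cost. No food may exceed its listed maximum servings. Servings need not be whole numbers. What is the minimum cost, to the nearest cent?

Cost per mg of iron: sunflower seeds $0.5000, peanut butter $0.5625, orange $1.6250, strawberries $2.4000.
Take 1 serving of sunflower seeds: +1.3 mg iron for $0.65 (total $0.65, still need 2.6 mg).
Take 1 serving of peanut butter: +0.8 mg iron for $0.45 (total $1.10, still need 1.8 mg).
Take 3 servings of orange: +1.2 mg iron for $1.95 (total $3.05, still need 0.6 mg).
Take 1.2 servings of strawberries: +0.6 mg iron for $1.44 (total $4.49, still need 0.0 mg).
Greedy by cheapest-per-mg is optimal for a single linear constraint, so the minimum cost is $4.49.

$4.49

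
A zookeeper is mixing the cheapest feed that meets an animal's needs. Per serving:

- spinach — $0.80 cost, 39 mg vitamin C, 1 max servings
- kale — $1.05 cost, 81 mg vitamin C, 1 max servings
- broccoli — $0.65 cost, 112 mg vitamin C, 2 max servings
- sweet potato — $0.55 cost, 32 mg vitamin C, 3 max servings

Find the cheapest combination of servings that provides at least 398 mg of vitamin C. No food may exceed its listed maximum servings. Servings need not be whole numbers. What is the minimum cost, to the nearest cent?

$3.95

Cost per mg of vitamin C: broccoli $0.0058, kale $0.0130, sweet potato $0.0172, spinach $0.0205.
Take 2 servings of broccoli: +224.0 mg vitamin C for $1.30 (total $1.30, still need 174.0 mg).
Take 1 serving of kale: +81.0 mg vitamin C for $1.05 (total $2.35, still need 93.0 mg).
Take 2.906 servings of sweet potato: +93.0 mg vitamin C for $1.60 (total $3.95, still need 0.0 mg).
Greedy by cheapest-per-mg is optimal for a single linear constraint, so the minimum cost is $3.95.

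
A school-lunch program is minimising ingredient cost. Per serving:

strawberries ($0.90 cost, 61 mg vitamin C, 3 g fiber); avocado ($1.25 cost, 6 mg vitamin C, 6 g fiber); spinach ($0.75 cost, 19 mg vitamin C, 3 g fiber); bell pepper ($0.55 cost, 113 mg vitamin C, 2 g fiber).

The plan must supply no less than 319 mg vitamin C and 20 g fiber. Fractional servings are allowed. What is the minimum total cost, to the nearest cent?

At the optimum either one food covers both requirements or two foods hit both targets exactly; no other combination can be cheaper.
strawberries only: max(319/61, 20/3) = 6.667 servings → $6.00.
avocado only: max(319/6, 20/6) = 53.17 servings → $66.46.
spinach only: max(319/19, 20/3) = 16.79 servings → $12.59.
bell pepper only: max(319/113, 20/2) = 10 servings → $5.50.
strawberries + avocado with both tight: 5.155 servings and 0.7557 servings → $5.58.
strawberries + spinach with both tight: 4.579 servings and 2.087 servings → $5.69.
strawberries + bell pepper: intersection lies outside the first quadrant.
avocado + spinach: intersection lies outside the first quadrant.
avocado + bell pepper with both tight: 2.435 servings and 2.694 servings → $4.53.
spinach + bell pepper with both tight: 5.389 servings and 1.917 servings → $5.10.
So the least-cost plan costs $4.53.

$4.53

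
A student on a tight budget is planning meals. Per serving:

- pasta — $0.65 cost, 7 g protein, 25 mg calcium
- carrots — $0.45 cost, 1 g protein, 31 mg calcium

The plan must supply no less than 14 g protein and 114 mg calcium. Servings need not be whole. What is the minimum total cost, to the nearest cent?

Check every corner: each single food scaled to meet both minima, and each pair solved so both constraints bind.
pasta only: max(14/7, 114/25) = 4.56 servings → $2.96.
carrots only: max(14/1, 114/31) = 14 servings → $6.30.
pasta + carrots with both tight: 1.667 servings and 2.333 servings → $2.13.
So the least-cost plan costs $2.13.

$2.13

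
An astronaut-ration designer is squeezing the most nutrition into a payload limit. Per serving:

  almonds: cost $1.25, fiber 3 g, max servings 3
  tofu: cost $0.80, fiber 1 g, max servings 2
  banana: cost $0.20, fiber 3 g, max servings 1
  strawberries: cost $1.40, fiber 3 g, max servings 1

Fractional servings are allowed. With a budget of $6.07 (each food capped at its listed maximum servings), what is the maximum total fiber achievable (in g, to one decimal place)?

Fiber per dollar: banana 15, almonds 2.4, strawberries 2.143, tofu 1.25.
Take 1 serving of banana: spends $0.20, +3.0 g fiber (running total 3.0 g).
Take 3 servings of almonds: spends $3.75, +9.0 g fiber (running total 12.0 g).
Take 1 serving of strawberries: spends $1.40, +3.0 g fiber (running total 15.0 g).
Take 0.9 servings of tofu: spends $0.72, +0.9 g fiber (running total 15.9 g).
Greedy by best ratio exhausts the cost allowance optimally: 15.9 g.

15.9 g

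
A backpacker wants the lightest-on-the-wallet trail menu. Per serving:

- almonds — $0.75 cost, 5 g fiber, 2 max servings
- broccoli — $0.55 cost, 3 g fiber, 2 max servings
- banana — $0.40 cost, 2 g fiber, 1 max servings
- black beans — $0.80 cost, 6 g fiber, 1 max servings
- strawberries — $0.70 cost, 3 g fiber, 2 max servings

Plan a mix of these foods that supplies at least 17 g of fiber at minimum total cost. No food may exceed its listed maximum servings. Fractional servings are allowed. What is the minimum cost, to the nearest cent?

$2.48

Cost per g of fiber: black beans $0.1333, almonds $0.1500, broccoli $0.1833, banana $0.2000, strawberries $0.2333.
Take 1 serving of black beans: +6.0 g fiber for $0.80 (total $0.80, still need 11.0 g).
Take 2 servings of almonds: +10.0 g fiber for $1.50 (total $2.30, still need 1.0 g).
Take 0.3333 servings of broccoli: +1.0 g fiber for $0.18 (total $2.48, still need 0.0 g).
Greedy by cheapest-per-g is optimal for a single linear constraint, so the minimum cost is $2.48.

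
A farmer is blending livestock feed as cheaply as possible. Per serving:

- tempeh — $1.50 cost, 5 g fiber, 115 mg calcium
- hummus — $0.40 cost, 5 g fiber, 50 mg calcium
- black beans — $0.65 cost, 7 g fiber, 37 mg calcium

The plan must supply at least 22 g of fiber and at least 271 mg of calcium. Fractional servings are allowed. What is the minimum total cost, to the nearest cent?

Minimising a linear cost over {fiber ≥ 22, calcium ≥ 271, servings ≥ 0} — the optimum is at a vertex, using one or two foods.
tempeh only: max(22/5, 271/115) = 4.4 servings → $6.60.
hummus only: max(22/5, 271/50) = 5.42 servings → $2.17.
black beans only: max(22/7, 271/37) = 7.324 servings → $4.76.
tempeh + hummus with both tight: 0.7846 servings and 3.615 servings → $2.62.
tempeh + black beans with both tight: 1.747 servings and 1.895 servings → $3.85.
hummus + black beans: intersection lies outside the first quadrant.
Cheapest feasible corner: $2.17.

$2.17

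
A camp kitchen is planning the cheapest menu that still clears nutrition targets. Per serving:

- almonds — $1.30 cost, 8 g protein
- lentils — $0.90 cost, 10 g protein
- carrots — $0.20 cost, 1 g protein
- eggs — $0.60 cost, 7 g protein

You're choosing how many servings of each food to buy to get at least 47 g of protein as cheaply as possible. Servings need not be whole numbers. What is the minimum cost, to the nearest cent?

$4.03

Cost per g of protein: eggs $0.0857, lentils $0.0900, almonds $0.1625, carrots $0.2000.
With no serving limits, use only eggs: 47 g / 7 g = 6.714 servings × $0.60 = $4.03.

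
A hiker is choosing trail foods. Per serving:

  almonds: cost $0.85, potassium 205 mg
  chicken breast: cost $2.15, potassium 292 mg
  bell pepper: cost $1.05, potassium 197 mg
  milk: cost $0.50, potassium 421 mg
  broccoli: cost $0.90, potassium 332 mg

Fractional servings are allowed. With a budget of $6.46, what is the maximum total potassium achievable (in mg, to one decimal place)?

Potassium per dollar: milk 842, broccoli 368.9, almonds 241.2, bell pepper 187.6, chicken breast 135.8.
With no serving limits, spend the whole cost allowance on milk: $6.46 / $0.50 × 421 mg = 5439.3 mg.

5439.3 mg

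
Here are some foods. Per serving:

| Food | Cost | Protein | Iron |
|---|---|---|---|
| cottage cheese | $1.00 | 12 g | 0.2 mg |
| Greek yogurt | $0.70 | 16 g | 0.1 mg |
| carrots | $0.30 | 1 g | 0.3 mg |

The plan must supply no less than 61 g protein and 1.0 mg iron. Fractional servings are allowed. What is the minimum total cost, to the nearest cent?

$3.21

cottage cheese only: max(61/12, 1.0/0.2) = 5.083 servings → $5.08.
Greek yogurt only: max(61/16, 1.0/0.1) = 10 servings → $7.00.
carrots only: max(61/1, 1.0/0.3) = 61 servings → $18.30.
cottage cheese + Greek yogurt with both tight: 4.95 servings and 0.1 servings → $5.02.
cottage cheese + carrots: intersection lies outside the first quadrant.
Greek yogurt + carrots with both tight: 3.681 servings and 2.106 servings → $3.21.
The minimum over all feasible corners is $3.21.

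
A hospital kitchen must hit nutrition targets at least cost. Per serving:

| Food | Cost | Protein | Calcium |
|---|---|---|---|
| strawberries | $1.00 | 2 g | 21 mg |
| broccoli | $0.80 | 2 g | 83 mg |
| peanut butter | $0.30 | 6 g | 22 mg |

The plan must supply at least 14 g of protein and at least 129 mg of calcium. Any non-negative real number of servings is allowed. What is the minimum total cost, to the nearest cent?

$1.42

With two linear requirements the optimum uses one or two foods; enumerate the corners.
strawberries only: max(14/2, 129/21) = 7 servings → $7.00.
broccoli only: max(14/2, 129/83) = 7 servings → $5.60.
peanut butter only: max(14/6, 129/22) = 5.864 servings → $1.76.
strawberries + broccoli: intersection lies outside the first quadrant.
strawberries + peanut butter with both tight: 5.683 servings and 0.439 servings → $5.81.
broccoli + peanut butter with both tight: 1.026 servings and 1.991 servings → $1.42.
So the least-cost plan costs $1.42.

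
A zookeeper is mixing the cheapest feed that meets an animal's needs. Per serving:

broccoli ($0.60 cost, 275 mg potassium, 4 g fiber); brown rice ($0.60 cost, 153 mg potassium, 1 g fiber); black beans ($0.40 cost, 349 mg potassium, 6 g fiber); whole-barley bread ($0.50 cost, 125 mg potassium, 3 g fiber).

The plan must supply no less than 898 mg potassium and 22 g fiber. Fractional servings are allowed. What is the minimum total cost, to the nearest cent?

$1.47

The cheapest plan sits at a corner of the feasible region — with two constraints it uses at most two foods.
broccoli only: max(898/275, 22/4) = 5.5 servings → $3.30.
brown rice only: max(898/153, 22/1) = 22 servings → $13.20.
black beans only: max(898/349, 22/6) = 3.667 servings → $1.47.
whole-barley bread only: max(898/125, 22/3) = 7.333 servings → $3.67.
broccoli + brown rice: intersection lies outside the first quadrant.
broccoli + black beans: the both-tight solution has a negative serving — not a feasible corner.
broccoli + whole-barley bread: intersection lies outside the first quadrant.
brown rice + black beans with both targets exact would need a negative amount; discard.
brown rice + whole-barley bread: the both-tight solution has a negative serving — not a feasible corner.
black beans + whole-barley bread: intersection lies outside the first quadrant.
The minimum over all feasible corners is $1.47.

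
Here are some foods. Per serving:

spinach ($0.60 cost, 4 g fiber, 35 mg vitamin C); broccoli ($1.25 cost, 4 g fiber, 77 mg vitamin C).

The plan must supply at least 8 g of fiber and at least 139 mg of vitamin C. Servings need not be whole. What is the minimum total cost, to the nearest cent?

With two linear requirements the optimum uses one or two foods; enumerate the corners.
spinach only: max(8/4, 139/35) = 3.971 servings → $2.38.
broccoli only: max(8/4, 139/77) = 2 servings → $2.50.
spinach + broccoli with both tight: 0.3571 servings and 1.643 servings → $2.27.
The minimum over all feasible corners is $2.27.

$2.27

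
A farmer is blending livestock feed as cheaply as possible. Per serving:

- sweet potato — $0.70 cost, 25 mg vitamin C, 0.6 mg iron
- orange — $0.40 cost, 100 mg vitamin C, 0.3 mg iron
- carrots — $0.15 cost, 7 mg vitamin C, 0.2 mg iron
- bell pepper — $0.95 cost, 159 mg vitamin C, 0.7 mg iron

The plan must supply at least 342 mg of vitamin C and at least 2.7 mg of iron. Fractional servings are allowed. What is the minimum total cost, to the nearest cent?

$2.51

sweet potato only: max(342/25, 2.7/0.6) = 13.68 servings → $9.58.
orange only: max(342/100, 2.7/0.3) = 9 servings → $3.60.
carrots only: max(342/7, 2.7/0.2) = 48.86 servings → $7.33.
bell pepper only: max(342/159, 2.7/0.7) = 3.857 servings → $3.66.
sweet potato + orange with both tight: 3.189 servings and 2.623 servings → $3.28.
sweet potato + carrots with both targets exact would need a negative amount; discard.
sweet potato + bell pepper with both tight: 2.438 servings and 1.768 servings → $3.39.
orange + carrots with both tight: 2.765 servings and 9.352 servings → $2.51.
orange + bell pepper with both targets exact would need a negative amount; discard.
carrots + bell pepper with both tight: 7.059 servings and 1.84 servings → $2.81.
Cheapest feasible corner: $2.51.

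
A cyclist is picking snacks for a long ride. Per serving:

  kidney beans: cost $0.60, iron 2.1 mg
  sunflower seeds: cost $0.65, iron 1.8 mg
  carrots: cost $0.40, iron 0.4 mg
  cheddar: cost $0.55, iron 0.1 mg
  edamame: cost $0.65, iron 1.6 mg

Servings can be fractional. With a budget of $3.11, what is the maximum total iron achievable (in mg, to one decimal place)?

10.9 mg

Iron per dollar: kidney beans 3.5, sunflower seeds 2.769, edamame 2.462, carrots 1, cheddar 0.1818.
With no serving limits, spend the whole cost allowance on kidney beans: $3.11 / $0.60 × 2.1 mg = 10.9 mg.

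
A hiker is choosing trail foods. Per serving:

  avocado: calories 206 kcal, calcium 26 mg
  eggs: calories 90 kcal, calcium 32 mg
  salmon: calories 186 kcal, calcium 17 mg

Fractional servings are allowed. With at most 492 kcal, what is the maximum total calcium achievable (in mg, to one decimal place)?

Calcium per kcal: eggs 0.3556, avocado 0.1262, salmon 0.0914.
With no serving limits, spend the whole calories allowance on eggs: 492 kcal / 90 kcal × 32 mg = 174.9 mg.

174.9 mg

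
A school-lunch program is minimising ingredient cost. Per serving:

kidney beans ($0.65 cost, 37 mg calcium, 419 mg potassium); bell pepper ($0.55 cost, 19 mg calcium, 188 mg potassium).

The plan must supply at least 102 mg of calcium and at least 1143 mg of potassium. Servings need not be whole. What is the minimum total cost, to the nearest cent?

kidney beans only: max(102/37, 1143/419) = 2.757 servings → $1.79.
bell pepper only: max(102/19, 1143/188) = 6.08 servings → $3.34.
kidney beans + bell pepper with both tight: 2.528 servings and 0.4448 servings → $1.89.
So the least-cost plan costs $1.79.

$1.79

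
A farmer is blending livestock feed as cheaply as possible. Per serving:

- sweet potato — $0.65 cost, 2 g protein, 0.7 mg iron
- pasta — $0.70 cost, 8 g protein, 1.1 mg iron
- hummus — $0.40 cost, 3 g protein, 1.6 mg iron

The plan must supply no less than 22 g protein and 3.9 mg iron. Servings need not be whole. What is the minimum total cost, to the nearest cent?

$2.03

With two linear requirements the optimum uses one or two foods; enumerate the corners.
sweet potato only: max(22/2, 3.9/0.7) = 11 servings → $7.15.
pasta only: max(22/8, 3.9/1.1) = 3.545 servings → $2.48.
hummus only: max(22/3, 3.9/1.6) = 7.333 servings → $2.93.
sweet potato + pasta with both tight: 2.059 servings and 2.235 servings → $2.90.
sweet potato + hummus: intersection lies outside the first quadrant.
pasta + hummus with both tight: 2.474 servings and 0.7368 servings → $2.03.
The minimum over all feasible corners is $2.03.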